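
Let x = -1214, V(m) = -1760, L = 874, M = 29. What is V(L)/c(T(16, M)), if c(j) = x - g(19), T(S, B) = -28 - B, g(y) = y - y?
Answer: 880/607 ≈ 1.4498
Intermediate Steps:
g(y) = 0
c(j) = -1214 (c(j) = -1214 - 1*0 = -1214 + 0 = -1214)
V(L)/c(T(16, M)) = -1760/(-1214) = -1760*(-1/1214) = 880/607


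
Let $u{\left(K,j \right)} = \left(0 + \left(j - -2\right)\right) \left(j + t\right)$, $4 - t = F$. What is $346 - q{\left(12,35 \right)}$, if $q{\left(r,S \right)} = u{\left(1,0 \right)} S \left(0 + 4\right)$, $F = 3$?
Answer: $66$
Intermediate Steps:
$t = 1$ ($t = 4 - 3 = 1$)
$u{\left(K,j \right)} = \left(1 + j\right) \left(2 + j\right)$ ($u{\left(K,j \right)} = \left(0 + \left(j - -2\right)\right) \left(j + 1\right) = \left(0 + \left(j + 2\right)\right) \left(1 + j\right) = \left(0 + \left(2 + j\right)\right) \left(1 + j\right) = \left(2 + j\right) \left(1 + j\right) = \left(1 + j\right) \left(2 + j\right)$)
$q{\left(r,S \right)} = 8 S$ ($q{\left(r,S \right)} = \left(2 + 0^{2} + 3 \cdot 0\right) S \left(0 + 4\right) = \left(2 + 0 + 0\right) S 4 = 2 S 4 = 8 S$)
$346 - q{\left(12,35 \right)} = 346 - 8 \cdot 35 = 346 - 280 = 66$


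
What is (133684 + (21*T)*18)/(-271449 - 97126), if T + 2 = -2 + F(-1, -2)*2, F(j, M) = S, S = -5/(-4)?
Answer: -133117/368575 ≈ -0.36117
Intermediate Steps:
S = 5/4 (S = -5*(-¼) = 5/4 ≈ 1.2500)
F(j, M) = 5/4
T = -3/2 (T = -2 + (-2 + (5/4)*2) = -2 + (-2 + 5/2) = -2 + ½ = -3/2 ≈ -1.5000)
(133684 + (21*T)*18)/(-271449 - 97126) = (133684 + (21*(-3/2))*18)/(-271449 - 97126) = (133684 - 63/2*18)/(-368575) = (133684 - 567)*(-1/368575) = 133117*(-1/368575) = -133117/368575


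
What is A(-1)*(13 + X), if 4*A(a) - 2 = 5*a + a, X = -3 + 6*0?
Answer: -10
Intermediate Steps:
X = -3 (X = -3 + 0 = -3)
A(a) = ½ + 3*a/2 (A(a) = ½ + (5*a + a)/4 = ½ + (6*a)/4 = ½ + 3*a/2)
A(-1)*(13 + X) = (½ + (3/2)*(-1))*(13 - 3) = (½ - 3/2)*10 = -1*10 = -10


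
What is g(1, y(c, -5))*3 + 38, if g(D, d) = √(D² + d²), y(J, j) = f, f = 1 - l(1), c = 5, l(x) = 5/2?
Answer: 38 + 3*√13/2 ≈ 43.408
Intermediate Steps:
l(x) = 5/2 (l(x) = 5*(½) = 5/2)
f = -3/2 (f = 1 - 1*5/2 = 1 - 5/2 = -3/2 ≈ -1.5000)
y(J, j) = -3/2
g(1, y(c, -5))*3 + 38 = √(1² + (-3/2)²)*3 + 38 = √(1 + 9/4)*3 + 38 = √(13/4)*3 + 38 = (√13/2)*3 + 38 = 3*√13/2 + 38 = 38 + 3*√13/2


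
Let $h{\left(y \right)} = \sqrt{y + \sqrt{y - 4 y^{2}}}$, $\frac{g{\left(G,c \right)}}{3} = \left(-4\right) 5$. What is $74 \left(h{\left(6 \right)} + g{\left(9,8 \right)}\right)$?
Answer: $-4440 + 74 \sqrt{6 + i \sqrt{138}} \approx -4210.8 + 140.32 i$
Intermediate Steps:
$g{\left(G,c \right)} = -60$ ($g{\left(G,c \right)} = 3 \left(\left(-4\right) 5\right) = 3 \left(-20\right) = -60$)
$74 \left(h{\left(6 \right)} + g{\left(9,8 \right)}\right) = 74 \left(\sqrt{6 + \sqrt{6 \left(1 - 24\right)}} - 60\right) = 74 \left(\sqrt{6 + \sqrt{6 \left(-23\right)}} - 60\right) = 74 \left(\sqrt{6 + \sqrt{-138}} - 60\right) = 74 \left(\sqrt{6 + i \sqrt{138}} - 60\right) = 74 \left(-60 + \sqrt{6 + i \sqrt{138}}\right) = -4440 + 74 \sqrt{6 + i \sqrt{138}}$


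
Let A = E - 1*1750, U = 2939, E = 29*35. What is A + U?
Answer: 2204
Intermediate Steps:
E = 1015
A = -735 (A = 1015 - 1*1750 = 1015 - 1750 = -735)
A + U = -735 + 2939 = 2204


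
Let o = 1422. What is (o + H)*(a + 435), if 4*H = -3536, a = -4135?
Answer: -1990600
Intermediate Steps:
H = -884 (H = (¼)*(-3536) = -884)
(o + H)*(a + 435) = (1422 - 884)*(-4135 + 435) = 538*(-3700) = -1990600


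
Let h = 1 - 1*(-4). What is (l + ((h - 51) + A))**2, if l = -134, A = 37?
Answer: 20449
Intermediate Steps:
h = 5 (h = 1 + 4 = 5)
(l + ((h - 51) + A))**2 = (-134 + ((5 - 51) + 37))**2 = (-134 + (-46 + 37))**2 = (-134 - 9)**2 = (-143)**2 = 20449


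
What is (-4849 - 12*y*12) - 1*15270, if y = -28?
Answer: -16087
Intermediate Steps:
(-4849 - 12*y*12) - 1*15270 = (-4849 - 12*(-28)*12) - 1*15270 = (-4849 - (-336)*12) - 15270 = (-4849 - 1*(-4032)) - 15270 = (-4849 + 4032) - 15270 = -817 - 15270 = -16087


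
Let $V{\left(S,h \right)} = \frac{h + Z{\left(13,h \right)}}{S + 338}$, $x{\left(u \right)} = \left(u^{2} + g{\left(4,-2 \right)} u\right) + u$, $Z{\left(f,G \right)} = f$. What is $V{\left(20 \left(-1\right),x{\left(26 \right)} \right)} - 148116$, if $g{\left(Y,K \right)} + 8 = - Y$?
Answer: $- \frac{47100485}{318} \approx -1.4811 \cdot 10^{5}$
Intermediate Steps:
$g{\left(Y,K \right)} = -8 - Y$
$x{\left(u \right)} = u^{2} - 11 u$ ($x{\left(u \right)} = \left(u^{2} + \left(-8 - 4\right) u\right) + u = \left(u^{2} - 12 u\right) + u = u^{2} - 11 u$)
$V{\left(S,h \right)} = \frac{13 + h}{338 + S}$ ($V{\left(S,h \right)} = \frac{h + 13}{S + 338} = \frac{13 + h}{338 + S}$)
$V{\left(20 \left(-1\right),x{\left(26 \right)} \right)} - 148116 = \frac{13 + 26 \left(-11 + 26\right)}{338 + 20 \left(-1\right)} - 148116 = \frac{13 + 26 \cdot 15}{338 - 20} - 148116 = \frac{13 + 390}{318} - 148116 = \frac{1}{318} \cdot 403 - 148116 = \frac{403}{318} - 148116 = - \frac{47100485}{318}$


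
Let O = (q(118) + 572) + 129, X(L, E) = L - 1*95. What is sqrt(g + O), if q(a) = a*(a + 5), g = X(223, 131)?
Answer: sqrt(15343) ≈ 123.87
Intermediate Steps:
X(L, E) = -95 + L (X(L, E) = L - 95 = -95 + L)
g = 128 (g = -95 + 223 = 128)
q(a) = a*(5 + a)
O = 15215 (O = (118*(5 + 118) + 572) + 129 = (118*123 + 572) + 129 = (14514 + 572) + 129 = 15086 + 129 = 15215)
sqrt(g + O) = sqrt(128 + 15215) = sqrt(15343)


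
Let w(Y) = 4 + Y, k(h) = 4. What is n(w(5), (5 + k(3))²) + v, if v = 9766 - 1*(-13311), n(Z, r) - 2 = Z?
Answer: 23088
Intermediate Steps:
n(Z, r) = 2 + Z
v = 23077 (v = 9766 + 13311 = 23077)
n(w(5), (5 + k(3))²) + v = (2 + (4 + 5)) + 23077 = (2 + 9) + 23077 = 11 + 23077 = 23088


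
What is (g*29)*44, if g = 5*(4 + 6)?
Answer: 63800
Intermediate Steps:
g = 50 (g = 5*10 = 50)
(g*29)*44 = (50*29)*44 = 1450*44 = 63800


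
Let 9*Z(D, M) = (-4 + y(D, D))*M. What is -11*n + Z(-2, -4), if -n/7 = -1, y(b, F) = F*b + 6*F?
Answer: -215/3 ≈ -71.667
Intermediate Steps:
y(b, F) = 6*F + F*b
n = 7 (n = -7*(-1) = 7)
Z(D, M) = M*(-4 + D*(6 + D))/9 (Z(D, M) = ((-4 + D*(6 + D))*M)/9 = (M*(-4 + D*(6 + D)))/9 = M*(-4 + D*(6 + D))/9)
-11*n + Z(-2, -4) = -11*7 + (⅑)*(-4)*(-4 - 2*(6 - 2)) = -77 + (⅑)*(-4)*(-4 - 2*4) = -77 + (⅑)*(-4)*(-4 - 8) = -77 + (⅑)*(-4)*(-12) = -77 + 16/3 = -215/3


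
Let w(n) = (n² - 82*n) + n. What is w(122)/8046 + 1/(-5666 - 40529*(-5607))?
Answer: 71977492432/115779868155 ≈ 0.62168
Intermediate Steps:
w(n) = n² - 81*n
w(122)/8046 + 1/(-5666 - 40529*(-5607)) = (122*(-81 + 122))/8046 + 1/(-5666 - 40529*(-5607)) = (122*41)*(1/8046) - 1/5607/(-46195) = 5002*(1/8046) - 1/46195*(-1/5607) = 2501/4023 + 1/259015365 = 71977492432/115779868155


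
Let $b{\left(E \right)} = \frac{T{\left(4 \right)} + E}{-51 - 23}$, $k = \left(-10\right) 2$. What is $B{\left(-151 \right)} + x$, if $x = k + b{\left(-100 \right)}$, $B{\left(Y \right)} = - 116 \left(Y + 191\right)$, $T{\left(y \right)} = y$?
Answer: $- \frac{172372}{37} \approx -4658.7$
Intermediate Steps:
$k = -20$
$B{\left(Y \right)} = -22156 - 116 Y$ ($B{\left(Y \right)} = - 116 \left(191 + Y\right) = -22156 - 116 Y$)
$b{\left(E \right)} = - \frac{2}{37} - \frac{E}{74}$ ($b{\left(E \right)} = \frac{4 + E}{-51 - 23} = \frac{4 + E}{-74} = \left(4 + E\right) \left(- \frac{1}{74}\right) = - \frac{2}{37} - \frac{E}{74}$)
$x = - \frac{692}{37}$ ($x = -20 - - \frac{48}{37} = -20 + \left(- \frac{2}{37} + \frac{50}{37}\right) = -20 + \frac{48}{37} = - \frac{692}{37} \approx -18.703$)
$B{\left(-151 \right)} + x = \left(-22156 - -17516\right) - \frac{692}{37} = \left(-22156 + 17516\right) - \frac{692}{37} = -4640 - \frac{692}{37} = - \frac{172372}{37}$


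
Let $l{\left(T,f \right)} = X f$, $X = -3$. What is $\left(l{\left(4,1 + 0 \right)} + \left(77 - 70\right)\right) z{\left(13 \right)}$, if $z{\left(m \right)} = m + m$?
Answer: $104$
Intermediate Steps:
$l{\left(T,f \right)} = - 3 f$
$z{\left(m \right)} = 2 m$
$\left(l{\left(4,1 + 0 \right)} + \left(77 - 70\right)\right) z{\left(13 \right)} = \left(- 3 \left(1 + 0\right) + \left(77 - 70\right)\right) 2 \cdot 13 = \left(\left(-3\right) 1 + \left(77 - 70\right)\right) 26 = \left(-3 + 7\right) 26 = 4 \cdot 26 = 104$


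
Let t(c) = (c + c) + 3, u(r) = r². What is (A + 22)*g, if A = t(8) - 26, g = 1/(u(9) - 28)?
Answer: 15/53 ≈ 0.28302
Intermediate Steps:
t(c) = 3 + 2*c (t(c) = 2*c + 3 = 3 + 2*c)
g = 1/53 (g = 1/(9² - 28) = 1/(81 - 28) = 1/53 ≈ 0.018868)
A = -7 (A = (3 + 2*8) - 26 = (3 + 16) - 26 = 19 - 26 = -7)
(A + 22)*g = (-7 + 22)*(1/53) = 15*(1/53) = 15/53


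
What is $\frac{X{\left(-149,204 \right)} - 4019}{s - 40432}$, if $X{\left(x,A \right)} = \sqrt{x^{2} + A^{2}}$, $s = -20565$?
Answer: $\frac{4019}{60997} - \frac{\sqrt{63817}}{60997} \approx 0.061747$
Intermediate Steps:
$X{\left(x,A \right)} = \sqrt{A^{2} + x^{2}}$
$\frac{X{\left(-149,204 \right)} - 4019}{s - 40432} = \frac{\sqrt{204^{2} + \left(-149\right)^{2}} - 4019}{-20565 - 40432} = \frac{\sqrt{41616 + 22201} - 4019}{-60997} = \left(\sqrt{63817} - 4019\right) \left(- \frac{1}{60997}\right) = \left(-4019 + \sqrt{63817}\right) \left(- \frac{1}{60997}\right) = \frac{4019}{60997} - \frac{\sqrt{63817}}{60997}$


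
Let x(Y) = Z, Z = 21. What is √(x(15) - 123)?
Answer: I*√102 ≈ 10.1*I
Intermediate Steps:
x(Y) = 21
√(x(15) - 123) = √(21 - 123) = √(-102) = I*√102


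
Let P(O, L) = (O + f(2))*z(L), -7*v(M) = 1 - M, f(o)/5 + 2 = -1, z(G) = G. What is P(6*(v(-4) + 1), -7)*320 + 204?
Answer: 29964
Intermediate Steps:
f(o) = -15 (f(o) = -10 + 5*(-1) = -10 - 5 = -15)
v(M) = -⅐ + M/7 (v(M) = -(1 - M)/7 = -⅐ + M/7)
P(O, L) = L*(-15 + O) (P(O, L) = (O - 15)*L = (-15 + O)*L = L*(-15 + O))
P(6*(v(-4) + 1), -7)*320 + 204 = -7*(-15 + 6*((-⅐ + (⅐)*(-4)) + 1))*320 + 204 = -7*(-15 + 6*((-⅐ - 4/7) + 1))*320 + 204 = -7*(-15 + 6*(-5/7 + 1))*320 + 204 = -7*(-15 + 6*(2/7))*320 + 204 = -7*(-15 + 12/7)*320 + 204 = -7*(-93/7)*320 + 204 = 93*320 + 204 = 29760 + 204 = 29964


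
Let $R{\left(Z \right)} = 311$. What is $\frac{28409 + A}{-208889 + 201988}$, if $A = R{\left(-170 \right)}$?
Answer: $- \frac{28720}{6901} \approx -4.1617$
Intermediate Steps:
$A = 311$
$\frac{28409 + A}{-208889 + 201988} = \frac{28409 + 311}{-208889 + 201988} = \frac{28720}{-6901} = 28720 \left(- \frac{1}{6901}\right) = - \frac{28720}{6901}$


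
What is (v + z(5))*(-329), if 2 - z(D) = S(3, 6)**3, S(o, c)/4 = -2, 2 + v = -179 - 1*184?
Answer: -49021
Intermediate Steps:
v = -365 (v = -2 + (-179 - 1*184) = -2 + (-179 - 184) = -2 - 363 = -365)
S(o, c) = -8 (S(o, c) = 4*(-2) = -8)
z(D) = 514 (z(D) = 2 - 1*(-8)**3 = 2 - 1*(-512) = 2 + 512 = 514)
(v + z(5))*(-329) = (-365 + 514)*(-329) = 149*(-329) = -49021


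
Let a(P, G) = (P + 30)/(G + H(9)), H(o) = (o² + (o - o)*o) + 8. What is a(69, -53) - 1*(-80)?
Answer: 331/4 ≈ 82.750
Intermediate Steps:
H(o) = 8 + o² (H(o) = (o² + 0*o) + 8 = (o² + 0) + 8 = o² + 8 = 8 + o²)
a(P, G) = (30 + P)/(89 + G) (a(P, G) = (P + 30)/(G + (8 + 9²)) = (30 + P)/(G + (8 + 81)) = (30 + P)/(G + 89) = (30 + P)/(89 + G))
a(69, -53) - 1*(-80) = (30 + 69)/(89 - 53) - 1*(-80) = 99/36 + 80 = (1/36)*99 + 80 = 11/4 + 80 = 331/4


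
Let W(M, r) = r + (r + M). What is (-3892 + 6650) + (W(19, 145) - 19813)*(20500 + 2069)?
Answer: -440183018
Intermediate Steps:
W(M, r) = M + 2*r (W(M, r) = r + (M + r) = M + 2*r)
(-3892 + 6650) + (W(19, 145) - 19813)*(20500 + 2069) = (-3892 + 6650) + ((19 + 2*145) - 19813)*(20500 + 2069) = 2758 + ((19 + 290) - 19813)*22569 = 2758 + (309 - 19813)*22569 = 2758 - 19504*22569 = 2758 - 440185776 = -440183018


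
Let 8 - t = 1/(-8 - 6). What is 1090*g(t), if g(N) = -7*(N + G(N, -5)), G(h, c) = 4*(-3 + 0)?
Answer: 29975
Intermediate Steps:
G(h, c) = -12 (G(h, c) = 4*(-3) = -12)
t = 113/14 (t = 8 - 1/(-8 - 6) = 8 - 1/(-14) = 8 - 1*(-1/14) = 8 + 1/14 = 113/14 ≈ 8.0714)
g(N) = 84 - 7*N (g(N) = -7*(N - 12) = -7*(-12 + N) = 84 - 7*N)
1090*g(t) = 1090*(84 - 7*113/14) = 1090*(84 - 113/2) = 1090*(55/2) = 29975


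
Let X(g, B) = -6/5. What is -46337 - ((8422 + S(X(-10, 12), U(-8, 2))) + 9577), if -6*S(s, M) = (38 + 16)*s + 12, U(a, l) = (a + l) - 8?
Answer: -321724/5 ≈ -64345.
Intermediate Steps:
X(g, B) = -6/5 (X(g, B) = -6*⅕ = -6/5)
U(a, l) = -8 + a + l
S(s, M) = -2 - 9*s (S(s, M) = -((38 + 16)*s + 12)/6 = -(54*s + 12)/6 = -(12 + 54*s)/6 = -2 - 9*s)
-46337 - ((8422 + S(X(-10, 12), U(-8, 2))) + 9577) = -46337 - ((8422 + (-2 - 9*(-6/5))) + 9577) = -46337 - ((8422 + (-2 + 54/5)) + 9577) = -46337 - ((8422 + 44/5) + 9577) = -46337 - (42154/5 + 9577) = -46337 - 1*90039/5 = -46337 - 90039/5 = -321724/5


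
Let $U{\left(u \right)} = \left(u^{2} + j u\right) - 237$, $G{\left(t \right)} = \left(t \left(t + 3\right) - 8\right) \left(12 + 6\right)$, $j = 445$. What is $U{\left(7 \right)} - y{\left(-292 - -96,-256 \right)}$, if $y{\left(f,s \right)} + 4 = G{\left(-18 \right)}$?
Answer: $-1785$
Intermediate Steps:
$G{\left(t \right)} = -144 + 18 t \left(3 + t\right)$ ($G{\left(t \right)} = \left(t \left(3 + t\right) - 8\right) 18 = \left(-8 + t \left(3 + t\right)\right) 18 = -144 + 18 t \left(3 + t\right)$)
$U{\left(u \right)} = -237 + u^{2} + 445 u$ ($U{\left(u \right)} = \left(u^{2} + 445 u\right) - 237 = -237 + u^{2} + 445 u$)
$y{\left(f,s \right)} = 4712$ ($y{\left(f,s \right)} = -4 + \left(-144 + 18 \left(-18\right)^{2} + 54 \left(-18\right)\right) = -4 - -4716 = -4 + 4716 = 4712$)
$U{\left(7 \right)} - y{\left(-292 - -96,-256 \right)} = \left(-237 + 7^{2} + 445 \cdot 7\right) - 4712 = \left(-237 + 49 + 3115\right) - 4712 = 2927 - 4712 = -1785$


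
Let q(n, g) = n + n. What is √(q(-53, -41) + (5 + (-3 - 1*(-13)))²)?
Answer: √119 ≈ 10.909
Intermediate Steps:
q(n, g) = 2*n
√(q(-53, -41) + (5 + (-3 - 1*(-13)))²) = √(2*(-53) + (5 + (-3 - 1*(-13)))²) = √(-106 + (5 + (-3 + 13))²) = √(-106 + (5 + 10)²) = √(-106 + 15²) = √(-106 + 225) = √119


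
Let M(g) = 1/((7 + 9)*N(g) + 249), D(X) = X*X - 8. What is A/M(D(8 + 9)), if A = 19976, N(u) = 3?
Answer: 5932872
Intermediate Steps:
D(X) = -8 + X² (D(X) = X² - 8 = -8 + X²)
M(g) = 1/297 (M(g) = 1/((7 + 9)*3 + 249) = 1/(16*3 + 249) = 1/(48 + 249) = 1/297)
A/M(D(8 + 9)) = 19976/(1/297) = 19976*297 = 5932872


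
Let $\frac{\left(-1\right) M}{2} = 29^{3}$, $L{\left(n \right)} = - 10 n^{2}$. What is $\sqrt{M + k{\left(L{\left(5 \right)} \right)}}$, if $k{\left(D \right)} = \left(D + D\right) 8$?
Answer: $i \sqrt{52778} \approx 229.73 i$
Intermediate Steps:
$k{\left(D \right)} = 16 D$ ($k{\left(D \right)} = 2 D 8 = 16 D$)
$M = -48778$ ($M = - 2 \cdot 29^{3} = \left(-2\right) 24389 = -48778$)
$\sqrt{M + k{\left(L{\left(5 \right)} \right)}} = \sqrt{-48778 + 16 \left(- 10 \cdot 5^{2}\right)} = \sqrt{-48778 + 16 \left(\left(-10\right) 25\right)} = \sqrt{-48778 + 16 \left(-250\right)} = \sqrt{-48778 - 4000} = \sqrt{-52778} = i \sqrt{52778}$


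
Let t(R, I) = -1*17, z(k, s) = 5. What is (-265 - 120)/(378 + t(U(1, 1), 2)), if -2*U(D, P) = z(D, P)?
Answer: -385/361 ≈ -1.0665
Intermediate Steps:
U(D, P) = -5/2 (U(D, P) = -½*5 = -5/2)
t(R, I) = -17
(-265 - 120)/(378 + t(U(1, 1), 2)) = (-265 - 120)/(378 - 17) = -385/361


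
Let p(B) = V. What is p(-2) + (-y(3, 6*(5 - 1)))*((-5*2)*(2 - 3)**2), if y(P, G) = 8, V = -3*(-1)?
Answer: 83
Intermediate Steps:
V = 3
p(B) = 3
p(-2) + (-y(3, 6*(5 - 1)))*((-5*2)*(2 - 3)**2) = 3 + (-1*8)*((-5*2)*(2 - 3)**2) = 3 - (-80)*(-1)**2 = 3 - (-80) = 3 - 8*(-10) = 3 + 80 = 83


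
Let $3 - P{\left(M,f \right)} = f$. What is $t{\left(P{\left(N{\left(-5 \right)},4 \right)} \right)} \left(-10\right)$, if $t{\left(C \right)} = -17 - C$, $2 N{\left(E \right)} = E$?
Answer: $160$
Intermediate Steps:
$N{\left(E \right)} = \frac{E}{2}$
$P{\left(M,f \right)} = 3 - f$
$t{\left(P{\left(N{\left(-5 \right)},4 \right)} \right)} \left(-10\right) = \left(-17 - \left(3 - 4\right)\right) \left(-10\right) = \left(-17 - -1\right) \left(-10\right) = \left(-17 + 1\right) \left(-10\right) = \left(-16\right) \left(-10\right) = 160$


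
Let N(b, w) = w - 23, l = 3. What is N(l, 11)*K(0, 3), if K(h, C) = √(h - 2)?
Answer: -12*I*√2 ≈ -16.971*I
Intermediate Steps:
N(b, w) = -23 + w
K(h, C) = √(-2 + h)
N(l, 11)*K(0, 3) = (-23 + 11)*√(-2 + 0) = -12*I*√2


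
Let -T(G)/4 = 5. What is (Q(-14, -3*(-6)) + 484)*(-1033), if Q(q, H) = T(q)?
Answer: -479312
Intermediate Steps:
T(G) = -20 (T(G) = -4*5 = -20)
Q(q, H) = -20
(Q(-14, -3*(-6)) + 484)*(-1033) = (-20 + 484)*(-1033) = 464*(-1033) = -479312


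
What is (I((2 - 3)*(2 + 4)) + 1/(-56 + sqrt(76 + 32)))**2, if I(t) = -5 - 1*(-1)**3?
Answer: 37015083/2292196 + 9126*sqrt(3)/573049 ≈ 16.176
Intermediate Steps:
I(t) = -4 (I(t) = -5 - 1*(-1) = -5 + 1 = -4)
(I((2 - 3)*(2 + 4)) + 1/(-56 + sqrt(76 + 32)))**2 = (-4 + 1/(-56 + sqrt(76 + 32)))**2 = (-4 + 1/(-56 + sqrt(108)))**2 = (-4 + 1/(-56 + 6*sqrt(3)))**2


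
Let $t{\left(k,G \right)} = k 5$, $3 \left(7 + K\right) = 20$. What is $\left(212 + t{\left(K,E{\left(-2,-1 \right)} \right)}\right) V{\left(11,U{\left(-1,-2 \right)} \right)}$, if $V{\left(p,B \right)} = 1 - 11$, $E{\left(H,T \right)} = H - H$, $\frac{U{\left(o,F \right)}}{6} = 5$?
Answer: $- \frac{6310}{3} \approx -2103.3$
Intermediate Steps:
$U{\left(o,F \right)} = 30$ ($U{\left(o,F \right)} = 6 \cdot 5 = 30$)
$K = - \frac{1}{3}$ ($K = -7 + \frac{1}{3} \cdot 20 = -7 + \frac{20}{3} = - \frac{1}{3} \approx -0.33333$)
$E{\left(H,T \right)} = 0$
$V{\left(p,B \right)} = -10$
$t{\left(k,G \right)} = 5 k$
$\left(212 + t{\left(K,E{\left(-2,-1 \right)} \right)}\right) V{\left(11,U{\left(-1,-2 \right)} \right)} = \left(212 + 5 \left(- \frac{1}{3}\right)\right) \left(-10\right) = \left(212 - \frac{5}{3}\right) \left(-10\right) = \frac{631}{3} \left(-10\right) = - \frac{6310}{3}$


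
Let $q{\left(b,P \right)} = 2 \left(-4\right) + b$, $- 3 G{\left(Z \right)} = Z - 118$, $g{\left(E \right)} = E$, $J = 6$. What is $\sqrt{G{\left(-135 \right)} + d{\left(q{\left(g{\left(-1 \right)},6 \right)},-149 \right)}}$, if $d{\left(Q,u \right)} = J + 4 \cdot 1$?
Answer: $\frac{\sqrt{849}}{3} \approx 9.7125$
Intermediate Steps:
$G{\left(Z \right)} = \frac{118}{3} - \frac{Z}{3}$ ($G{\left(Z \right)} = - \frac{Z - 118}{3} = - \frac{-118 + Z}{3} = \frac{118}{3} - \frac{Z}{3}$)
$q{\left(b,P \right)} = -8 + b$
$d{\left(Q,u \right)} = 10$ ($d{\left(Q,u \right)} = 6 + 4 \cdot 1 = 6 + 4 = 10$)
$\sqrt{G{\left(-135 \right)} + d{\left(q{\left(g{\left(-1 \right)},6 \right)},-149 \right)}} = \sqrt{\left(\frac{118}{3} - -45\right) + 10} = \sqrt{\left(\frac{118}{3} + 45\right) + 10} = \sqrt{\frac{253}{3} + 10} = \sqrt{\frac{283}{3}} = \frac{\sqrt{849}}{3}$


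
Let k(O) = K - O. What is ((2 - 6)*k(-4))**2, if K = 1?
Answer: 400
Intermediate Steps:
k(O) = 1 - O
((2 - 6)*k(-4))**2 = ((2 - 6)*(1 - 1*(-4)))**2 = (-4*(1 + 4))**2 = (-4*5)**2 = (-20)**2 = 400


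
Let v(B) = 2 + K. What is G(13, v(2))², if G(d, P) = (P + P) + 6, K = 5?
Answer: 400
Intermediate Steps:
v(B) = 7 (v(B) = 2 + 5 = 7)
G(d, P) = 6 + 2*P (G(d, P) = 2*P + 6 = 6 + 2*P)
G(13, v(2))² = (6 + 2*7)² = (6 + 14)² = 20² = 400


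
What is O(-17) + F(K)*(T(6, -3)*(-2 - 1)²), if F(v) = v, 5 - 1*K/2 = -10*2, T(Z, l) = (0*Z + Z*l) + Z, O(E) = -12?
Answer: -5412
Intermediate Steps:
T(Z, l) = Z + Z*l (T(Z, l) = (0 + Z*l) + Z = Z*l + Z = Z + Z*l)
K = 50 (K = 10 - (-20)*2 = 10 - 2*(-20) = 10 + 40 = 50)
O(-17) + F(K)*(T(6, -3)*(-2 - 1)²) = -12 + 50*((6*(1 - 3))*(-2 - 1)²) = -12 + 50*((6*(-2))*(-3)²) = -12 + 50*(-12*9) = -12 + 50*(-108) = -12 - 5400 = -5412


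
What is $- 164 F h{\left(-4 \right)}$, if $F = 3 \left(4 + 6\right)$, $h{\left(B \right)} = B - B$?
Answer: $0$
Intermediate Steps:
$h{\left(B \right)} = 0$
$F = 30$ ($F = 3 \cdot 10 = 30$)
$- 164 F h{\left(-4 \right)} = \left(-164\right) 30 \cdot 0 = \left(-4920\right) 0 = 0$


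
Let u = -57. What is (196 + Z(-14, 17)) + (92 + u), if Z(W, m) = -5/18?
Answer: 4153/18 ≈ 230.72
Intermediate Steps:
Z(W, m) = -5/18 (Z(W, m) = -5*1/18 = -5/18)
(196 + Z(-14, 17)) + (92 + u) = (196 - 5/18) + (92 - 57) = 3523/18 + 35 = 4153/18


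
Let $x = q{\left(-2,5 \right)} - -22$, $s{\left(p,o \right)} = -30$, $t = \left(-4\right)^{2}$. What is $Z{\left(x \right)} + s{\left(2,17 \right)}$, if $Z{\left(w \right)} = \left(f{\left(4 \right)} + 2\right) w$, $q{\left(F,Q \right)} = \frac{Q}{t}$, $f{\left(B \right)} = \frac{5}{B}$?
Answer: $\frac{2721}{64} \approx 42.516$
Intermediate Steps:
$t = 16$
$q{\left(F,Q \right)} = \frac{Q}{16}$
$x = \frac{357}{16}$ ($x = \frac{1}{16} \cdot 5 - -22 = \frac{5}{16} + 22 = \frac{357}{16} \approx 22.313$)
$Z{\left(w \right)} = \frac{13 w}{4}$ ($Z{\left(w \right)} = \left(\frac{5}{4} + 2\right) w = \frac{13 w}{4}$)
$Z{\left(x \right)} + s{\left(2,17 \right)} = \frac{13}{4} \cdot \frac{357}{16} - 30 = \frac{4641}{64} - 30 = \frac{2721}{64}$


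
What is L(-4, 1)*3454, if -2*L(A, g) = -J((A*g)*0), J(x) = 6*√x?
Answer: 0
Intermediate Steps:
L(A, g) = 0 (L(A, g) = -(-1)*6*√((A*g)*0)/2 = -(-1)*6*√0/2 = -(-1)*6*0/2 = -(-1)*0/2 = -½*0 = 0)
L(-4, 1)*3454 = 0*3454 = 0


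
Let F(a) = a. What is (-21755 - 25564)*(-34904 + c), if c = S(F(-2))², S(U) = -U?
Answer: 1651433100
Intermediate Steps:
c = 4 (c = (-1*(-2))² = 2² = 4)
(-21755 - 25564)*(-34904 + c) = (-21755 - 25564)*(-34904 + 4) = -47319*(-34900) = 1651433100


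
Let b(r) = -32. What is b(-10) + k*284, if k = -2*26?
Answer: -14800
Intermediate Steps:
k = -52
b(-10) + k*284 = -32 - 52*284 = -32 - 14768 = -14800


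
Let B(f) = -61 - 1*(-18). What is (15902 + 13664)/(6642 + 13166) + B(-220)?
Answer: -411089/9904 ≈ -41.507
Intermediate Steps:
B(f) = -43 (B(f) = -61 + 18 = -43)
(15902 + 13664)/(6642 + 13166) + B(-220) = (15902 + 13664)/(6642 + 13166) - 43 = 29566/19808 - 43 = 29566*(1/19808) - 43 = 14783/9904 - 43 = -411089/9904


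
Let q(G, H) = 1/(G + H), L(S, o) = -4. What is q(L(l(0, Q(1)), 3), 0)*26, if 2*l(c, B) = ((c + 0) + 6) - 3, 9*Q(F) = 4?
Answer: -13/2 ≈ -6.5000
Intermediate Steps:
Q(F) = 4/9 (Q(F) = (⅑)*4 = 4/9)
l(c, B) = 3/2 + c/2 (l(c, B) = (((c + 0) + 6) - 3)/2 = ((c + 6) - 3)/2 = ((6 + c) - 3)/2 = (3 + c)/2 = 3/2 + c/2)
q(L(l(0, Q(1)), 3), 0)*26 = 26/(-4 + 0) = 26/(-4) = -¼*26 = -13/2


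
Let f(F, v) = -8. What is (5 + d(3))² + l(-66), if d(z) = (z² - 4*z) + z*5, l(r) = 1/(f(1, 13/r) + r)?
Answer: 21385/74 ≈ 288.99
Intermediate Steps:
l(r) = 1/(-8 + r)
d(z) = z + z² (d(z) = (z² - 4*z) + 5*z = z + z²)
(5 + d(3))² + l(-66) = (5 + 3*(1 + 3))² + 1/(-8 - 66) = (5 + 3*4)² + 1/(-74) = (5 + 12)² - 1/74 = 17² - 1/74 = 289 - 1/74 = 21385/74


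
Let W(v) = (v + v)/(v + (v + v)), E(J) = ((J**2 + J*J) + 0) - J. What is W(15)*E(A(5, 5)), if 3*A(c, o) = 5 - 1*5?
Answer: 0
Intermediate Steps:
A(c, o) = 0 (A(c, o) = (5 - 1*5)/3 = (5 - 5)/3 = (1/3)*0 = 0)
E(J) = -J + 2*J**2 (E(J) = ((J**2 + J**2) + 0) - J = (2*J**2 + 0) - J = 2*J**2 - J = -J + 2*J**2)
W(v) = 2/3 (W(v) = (2*v)/(v + 2*v) = (2*v)/((3*v)) = (2*v)*(1/(3*v)) = 2/3)
W(15)*E(A(5, 5)) = 2*(0*(-1 + 2*0))/3 = 2*(0*(-1 + 0))/3 = 2*(0*(-1))/3 = (2/3)*0 = 0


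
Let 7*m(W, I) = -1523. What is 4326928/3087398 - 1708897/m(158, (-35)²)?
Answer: 18469453085693/2351053577 ≈ 7855.8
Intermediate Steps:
m(W, I) = -1523/7 (m(W, I) = (⅐)*(-1523) = -1523/7)
4326928/3087398 - 1708897/m(158, (-35)²) = 4326928/3087398 - 1708897/(-1523/7) = 4326928*(1/3087398) - 1708897*(-7/1523) = 2163464/1543699 + 11962279/1523 = 18469453085693/2351053577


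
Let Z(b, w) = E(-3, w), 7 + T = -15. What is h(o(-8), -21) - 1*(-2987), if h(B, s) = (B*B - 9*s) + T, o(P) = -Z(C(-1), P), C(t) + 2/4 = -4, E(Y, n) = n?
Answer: 3218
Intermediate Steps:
T = -22 (T = -7 - 15 = -22)
C(t) = -9/2 (C(t) = -½ - 4 = -9/2)
Z(b, w) = w
o(P) = -P
h(B, s) = -22 + B² - 9*s (h(B, s) = (B*B - 9*s) - 22 = (B² - 9*s) - 22 = -22 + B² - 9*s)
h(o(-8), -21) - 1*(-2987) = (-22 + (-1*(-8))² - 9*(-21)) - 1*(-2987) = (-22 + 8² + 189) + 2987 = (-22 + 64 + 189) + 2987 = 231 + 2987 = 3218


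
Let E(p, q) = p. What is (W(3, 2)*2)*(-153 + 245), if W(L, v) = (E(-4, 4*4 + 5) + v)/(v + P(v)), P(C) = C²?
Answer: -184/3 ≈ -61.333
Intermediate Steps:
W(L, v) = (-4 + v)/(v + v²)
(W(3, 2)*2)*(-153 + 245) = (((-4 + 2)/(2*(1 + 2)))*2)*(-153 + 245) = (((½)*(-2)/3)*2)*92 = (((½)*(⅓)*(-2))*2)*92 = -⅓*2*92 = -⅔*92 = -184/3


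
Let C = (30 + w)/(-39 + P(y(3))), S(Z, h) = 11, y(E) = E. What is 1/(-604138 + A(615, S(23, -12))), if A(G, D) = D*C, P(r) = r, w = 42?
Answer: -1/604160 ≈ -1.6552e-6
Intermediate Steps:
C = -2 (C = (30 + 42)/(-39 + 3) = 72/(-36) = 72*(-1/36) = -2)
A(G, D) = -2*D (A(G, D) = D*(-2) = -2*D)
1/(-604138 + A(615, S(23, -12))) = 1/(-604138 - 2*11) = 1/(-604138 - 22) = 1/(-604160) = -1/604160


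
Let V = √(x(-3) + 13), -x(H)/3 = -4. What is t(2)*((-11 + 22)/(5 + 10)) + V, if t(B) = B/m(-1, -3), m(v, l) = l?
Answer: 203/45 ≈ 4.5111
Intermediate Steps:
x(H) = 12 (x(H) = -3*(-4) = 12)
t(B) = -B/3 (t(B) = B/(-3) = B*(-⅓) = -B/3)
V = 5 (V = √(12 + 13) = √25 = 5)
t(2)*((-11 + 22)/(5 + 10)) + V = (-⅓*2)*((-11 + 22)/(5 + 10)) + 5 = -22/(3*15) + 5 = -⅔*11/15 + 5 = -22/45 + 5 = 203/45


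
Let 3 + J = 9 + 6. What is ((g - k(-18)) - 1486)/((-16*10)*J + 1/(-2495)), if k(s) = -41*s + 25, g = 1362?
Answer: 2213065/4790401 ≈ 0.46198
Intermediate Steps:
k(s) = 25 - 41*s
J = 12 (J = -3 + (9 + 6) = -3 + 15 = 12)
((g - k(-18)) - 1486)/((-16*10)*J + 1/(-2495)) = ((1362 - (25 - 41*(-18))) - 1486)/(-16*10*12 + 1/(-2495)) = ((1362 - (25 + 738)) - 1486)/(-160*12 - 1/2495) = ((1362 - 1*763) - 1486)/(-1920 - 1/2495) = ((1362 - 763) - 1486)/(-4790401/2495) = (599 - 1486)*(-2495/4790401) = -887*(-2495/4790401) = 2213065/4790401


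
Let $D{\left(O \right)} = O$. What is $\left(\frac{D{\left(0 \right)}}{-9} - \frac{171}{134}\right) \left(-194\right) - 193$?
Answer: $\frac{3656}{67} \approx 54.567$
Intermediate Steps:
$\left(\frac{D{\left(0 \right)}}{-9} - \frac{171}{134}\right) \left(-194\right) - 193 = \left(\frac{0}{-9} - \frac{171}{134}\right) \left(-194\right) - 193 = \left(0 \left(- \frac{1}{9}\right) - \frac{171}{134}\right) \left(-194\right) - 193 = \left(0 - \frac{171}{134}\right) \left(-194\right) - 193 = \left(- \frac{171}{134}\right) \left(-194\right) - 193 = \frac{16587}{67} - 193 = \frac{3656}{67}$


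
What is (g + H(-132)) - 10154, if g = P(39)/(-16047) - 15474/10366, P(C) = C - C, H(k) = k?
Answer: -53320075/5183 ≈ -10288.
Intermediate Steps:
P(C) = 0
g = -7737/5183 (g = 0/(-16047) - 15474/10366 = 0*(-1/16047) - 15474*1/10366 = 0 - 7737/5183 = -7737/5183 ≈ -1.4928)
(g + H(-132)) - 10154 = (-7737/5183 - 132) - 10154 = -691893/5183 - 10154 = -53320075/5183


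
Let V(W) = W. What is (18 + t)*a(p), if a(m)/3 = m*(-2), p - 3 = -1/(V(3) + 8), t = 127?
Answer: -27840/11 ≈ -2530.9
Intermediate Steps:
p = 32/11 (p = 3 - 1/(3 + 8) = 3 - 1/11 = 32/11 ≈ 2.9091)
a(m) = -6*m (a(m) = 3*(m*(-2)) = 3*(-2*m) = -6*m)
(18 + t)*a(p) = (18 + 127)*(-6*32/11) = 145*(-192/11) = -27840/11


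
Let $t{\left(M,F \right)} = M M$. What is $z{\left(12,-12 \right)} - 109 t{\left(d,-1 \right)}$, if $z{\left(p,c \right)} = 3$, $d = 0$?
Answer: $3$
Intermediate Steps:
$t{\left(M,F \right)} = M^{2}$
$z{\left(12,-12 \right)} - 109 t{\left(d,-1 \right)} = 3 - 109 \cdot 0^{2} = 3 - 0 = 3 + 0 = 3$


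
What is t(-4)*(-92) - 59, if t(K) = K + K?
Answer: 677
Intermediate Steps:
t(K) = 2*K
t(-4)*(-92) - 59 = (2*(-4))*(-92) - 59 = -8*(-92) - 59 = 736 - 59 = 677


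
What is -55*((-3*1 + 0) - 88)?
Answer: 5005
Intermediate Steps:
-55*((-3*1 + 0) - 88) = -55*((-3 + 0) - 88) = -55*(-3 - 88) = -55*(-91) = 5005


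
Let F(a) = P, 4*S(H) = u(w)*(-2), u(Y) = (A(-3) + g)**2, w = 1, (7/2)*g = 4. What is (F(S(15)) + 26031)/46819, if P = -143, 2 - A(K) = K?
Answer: 25888/46819 ≈ 0.55294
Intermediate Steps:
g = 8/7 (g = (2/7)*4 = 8/7 ≈ 1.1429)
A(K) = 2 - K
u(Y) = 1849/49 (u(Y) = ((2 - 1*(-3)) + 8/7)**2 = ((2 + 3) + 8/7)**2 = (5 + 8/7)**2 = (43/7)**2 = 1849/49)
S(H) = -1849/98 (S(H) = ((1849/49)*(-2))/4 = (1/4)*(-3698/49) = -1849/98)
F(a) = -143
(F(S(15)) + 26031)/46819 = (-143 + 26031)/46819 = 25888*(1/46819) = 25888/46819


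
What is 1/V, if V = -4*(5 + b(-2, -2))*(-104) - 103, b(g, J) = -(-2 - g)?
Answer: 1/1977 ≈ 0.00050582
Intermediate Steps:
b(g, J) = 2 + g
V = 1977 (V = -4*(5 + (2 - 2))*(-104) - 103 = -4*(5 + 0)*(-104) - 103 = -4*5*(-104) - 103 = -20*(-104) - 103 = 2080 - 103 = 1977)
1/V = 1/1977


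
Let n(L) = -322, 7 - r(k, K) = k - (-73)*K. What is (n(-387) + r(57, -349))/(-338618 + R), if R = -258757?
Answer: -5021/119475 ≈ -0.042026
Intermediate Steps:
r(k, K) = 7 - k - 73*K (r(k, K) = 7 - (k - (-73)*K) = 7 - (k + 73*K) = 7 + (-k - 73*K) = 7 - k - 73*K)
(n(-387) + r(57, -349))/(-338618 + R) = (-322 + (7 - 1*57 - 73*(-349)))/(-338618 - 258757) = (-322 + (7 - 57 + 25477))/(-597375) = (-322 + 25427)*(-1/597375) = 25105*(-1/597375) = -5021/119475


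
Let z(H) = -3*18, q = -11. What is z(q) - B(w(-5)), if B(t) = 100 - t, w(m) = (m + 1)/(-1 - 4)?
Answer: -766/5 ≈ -153.20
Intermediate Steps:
w(m) = -1/5 - m/5 (w(m) = (1 + m)/(-5) = (1 + m)*(-1/5) = -1/5 - m/5)
z(H) = -54
z(q) - B(w(-5)) = -54 - (100 - (-1/5 - 1/5*(-5))) = -54 - (100 - (-1/5 + 1)) = -54 - (100 - 1*4/5) = -54 - (100 - 4/5) = -54 - 1*496/5 = -54 - 496/5 = -766/5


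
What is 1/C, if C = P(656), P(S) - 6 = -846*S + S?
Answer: -1/554314 ≈ -1.8040e-6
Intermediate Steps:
P(S) = 6 - 845*S (P(S) = 6 + (-846*S + S) = 6 - 845*S)
C = -554314 (C = 6 - 845*656 = 6 - 554320 = -554314)
1/C = 1/(-554314) = -1/554314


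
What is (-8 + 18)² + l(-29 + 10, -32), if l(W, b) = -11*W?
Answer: 309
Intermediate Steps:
(-8 + 18)² + l(-29 + 10, -32) = (-8 + 18)² - 11*(-29 + 10) = 10² - 11*(-19) = 100 + 209 = 309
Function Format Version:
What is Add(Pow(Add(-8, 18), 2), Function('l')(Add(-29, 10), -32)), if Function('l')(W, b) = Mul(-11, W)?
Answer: 309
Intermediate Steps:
Add(Pow(Add(-8, 18), 2), Function('l')(Add(-29, 10), -32)) = Add(Pow(Add(-8, 18), 2), Mul(-11, Add(-29, 10))) = Add(Pow(10, 2), Mul(-11, -19)) = Add(100, 209) = 309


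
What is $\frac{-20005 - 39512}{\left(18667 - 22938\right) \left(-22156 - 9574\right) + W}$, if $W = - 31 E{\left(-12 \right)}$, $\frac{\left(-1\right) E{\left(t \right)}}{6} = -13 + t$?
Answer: $- \frac{59517}{135514180} \approx -0.00043919$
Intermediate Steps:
$E{\left(t \right)} = 78 - 6 t$ ($E{\left(t \right)} = - 6 \left(-13 + t\right) = 78 - 6 t$)
$W = -4650$ ($W = - 31 \left(78 - -72\right) = - 31 \left(78 + 72\right) = \left(-31\right) 150 = -4650$)
$\frac{-20005 - 39512}{\left(18667 - 22938\right) \left(-22156 - 9574\right) + W} = \frac{-20005 - 39512}{\left(18667 - 22938\right) \left(-22156 - 9574\right) - 4650} = - \frac{59517}{\left(-4271\right) \left(-31730\right) - 4650} = - \frac{59517}{135518830 - 4650} = - \frac{59517}{135514180}$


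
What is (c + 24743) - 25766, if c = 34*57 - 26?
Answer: 889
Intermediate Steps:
c = 1912 (c = 1938 - 26 = 1912)
(c + 24743) - 25766 = (1912 + 24743) - 25766 = 26655 - 25766 = 889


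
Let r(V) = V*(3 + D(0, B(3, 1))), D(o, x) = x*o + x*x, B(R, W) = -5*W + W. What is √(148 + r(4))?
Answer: 4*√14 ≈ 14.967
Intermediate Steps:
B(R, W) = -4*W
D(o, x) = x² + o*x (D(o, x) = o*x + x² = x² + o*x)
r(V) = 19*V (r(V) = V*(3 + (-4*1)*(0 - 4*1)) = V*(3 - 4*(0 - 4)) = V*(3 - 4*(-4)) = V*(3 + 16) = V*19 = 19*V)
√(148 + r(4)) = √(148 + 19*4) = √(148 + 76) = √224 = 4*√14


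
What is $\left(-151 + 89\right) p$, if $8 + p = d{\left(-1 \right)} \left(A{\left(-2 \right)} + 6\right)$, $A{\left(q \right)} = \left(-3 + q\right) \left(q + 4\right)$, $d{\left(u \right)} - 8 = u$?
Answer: $2232$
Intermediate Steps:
$d{\left(u \right)} = 8 + u$
$A{\left(q \right)} = \left(-3 + q\right) \left(4 + q\right)$
$p = -36$ ($p = -8 + \left(8 - 1\right) \left(\left(-12 - 2 + \left(-2\right)^{2}\right) + 6\right) = -8 + 7 \left(\left(-12 - 2 + 4\right) + 6\right) = -8 + 7 \left(-10 + 6\right) = -8 + 7 \left(-4\right) = -8 - 28 = -36$)
$\left(-151 + 89\right) p = \left(-151 + 89\right) \left(-36\right) = \left(-62\right) \left(-36\right) = 2232$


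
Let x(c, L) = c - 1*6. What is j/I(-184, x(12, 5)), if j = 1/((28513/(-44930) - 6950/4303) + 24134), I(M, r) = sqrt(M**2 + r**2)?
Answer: 96666895*sqrt(8473)/39530635196039633 ≈ 2.2509e-7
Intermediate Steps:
x(c, L) = -6 + c (x(c, L) = c - 6 = -6 + c)
j = 193333790/4665482732921 (j = 1/((28513*(-1/44930) - 6950*1/4303) + 24134) = 1/((-28513/44930 - 6950/4303) + 24134) = 1/(-434954939/193333790 + 24134) = 1/(4665482732921/193333790) = 193333790/4665482732921 ≈ 4.1439e-5)
j/I(-184, x(12, 5)) = 193333790/(4665482732921*(sqrt((-184)**2 + (-6 + 12)**2))) = 193333790/(4665482732921*(sqrt(33856 + 6**2))) = 193333790/(4665482732921*(sqrt(33856 + 36))) = 193333790/(4665482732921*(sqrt(33892))) = 193333790/(4665482732921*((2*sqrt(8473)))) = 193333790*(sqrt(8473)/16946)/4665482732921 = 96666895*sqrt(8473)/39530635196039633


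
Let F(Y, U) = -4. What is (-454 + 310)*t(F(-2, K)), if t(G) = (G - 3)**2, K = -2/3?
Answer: -7056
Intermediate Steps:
K = -2/3 (K = -2*1/3 = -2/3 ≈ -0.66667)
t(G) = (-3 + G)**2
(-454 + 310)*t(F(-2, K)) = (-454 + 310)*(-3 - 4)**2 = -144*(-7)**2 = -144*49 = -7056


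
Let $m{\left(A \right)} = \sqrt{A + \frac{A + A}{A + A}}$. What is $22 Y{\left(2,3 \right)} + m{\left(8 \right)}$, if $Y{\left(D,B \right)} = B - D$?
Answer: $25$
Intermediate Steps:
$m{\left(A \right)} = \sqrt{1 + A}$ ($m{\left(A \right)} = \sqrt{A + \frac{2 A}{2 A}} = \sqrt{A + 2 A \frac{1}{2 A}} = \sqrt{A + 1} = \sqrt{1 + A}$)
$22 Y{\left(2,3 \right)} + m{\left(8 \right)} = 22 \left(3 - 2\right) + \sqrt{1 + 8} = 22 \left(3 - 2\right) + \sqrt{9} = 22 \cdot 1 + 3 = 22 + 3 = 25$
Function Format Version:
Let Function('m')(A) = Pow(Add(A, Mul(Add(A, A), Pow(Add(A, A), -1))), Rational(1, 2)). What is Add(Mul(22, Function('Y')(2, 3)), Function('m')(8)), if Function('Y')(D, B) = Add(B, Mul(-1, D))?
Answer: 25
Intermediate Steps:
Function('m')(A) = Pow(Add(1, A), Rational(1, 2)) (Function('m')(A) = Pow(Add(A, Mul(Mul(2, A), Pow(Mul(2, A), -1))), Rational(1, 2)) = Pow(Add(A, Mul(Mul(2, A), Mul(Rational(1, 2), Pow(A, -1)))), Rational(1, 2)) = Pow(Add(A, 1), Rational(1, 2)) = Pow(Add(1, A), Rational(1, 2)))
Add(Mul(22, Function('Y')(2, 3)), Function('m')(8)) = Add(Mul(22, Add(3, Mul(-1, 2))), Pow(Add(1, 8), Rational(1, 2))) = Add(Mul(22, Add(3, -2)), Pow(9, Rational(1, 2))) = Add(Mul(22, 1), 3) = Add(22, 3) = 25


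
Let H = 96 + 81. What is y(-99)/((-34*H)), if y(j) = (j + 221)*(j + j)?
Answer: 4026/1003 ≈ 4.0140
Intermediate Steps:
H = 177
y(j) = 2*j*(221 + j) (y(j) = (221 + j)*(2*j) = 2*j*(221 + j))
y(-99)/((-34*H)) = (2*(-99)*(221 - 99))/((-34*177)) = (2*(-99)*122)/(-6018) = -24156*(-1/6018) = 4026/1003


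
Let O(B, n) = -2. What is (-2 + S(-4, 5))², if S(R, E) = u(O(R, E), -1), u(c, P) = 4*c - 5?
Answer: 225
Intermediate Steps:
u(c, P) = -5 + 4*c
S(R, E) = -13 (S(R, E) = -5 + 4*(-2) = -5 - 8 = -13)
(-2 + S(-4, 5))² = (-2 - 13)² = (-15)² = 225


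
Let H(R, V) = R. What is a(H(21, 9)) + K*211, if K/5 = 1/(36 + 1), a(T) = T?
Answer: 1832/37 ≈ 49.513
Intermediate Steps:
K = 5/37 (K = 5/(36 + 1) = 5/37 ≈ 0.13514)
a(H(21, 9)) + K*211 = 21 + (5/37)*211 = 21 + 1055/37 = 1832/37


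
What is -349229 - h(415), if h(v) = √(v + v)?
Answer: -349229 - √830 ≈ -3.4926e+5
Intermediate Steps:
h(v) = √2*√v (h(v) = √(2*v) = √2*√v)
-349229 - h(415) = -349229 - √2*√415 = -349229 - √830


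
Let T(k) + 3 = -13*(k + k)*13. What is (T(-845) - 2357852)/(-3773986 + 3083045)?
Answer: 2072245/690941 ≈ 2.9992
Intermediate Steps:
T(k) = -3 - 338*k (T(k) = -3 - 13*(k + k)*13 = -3 - 26*k*13 = -3 - 338*k)
(T(-845) - 2357852)/(-3773986 + 3083045) = ((-3 - 338*(-845)) - 2357852)/(-3773986 + 3083045) = ((-3 + 285610) - 2357852)/(-690941) = (285607 - 2357852)*(-1/690941) = -2072245*(-1/690941) = 2072245/690941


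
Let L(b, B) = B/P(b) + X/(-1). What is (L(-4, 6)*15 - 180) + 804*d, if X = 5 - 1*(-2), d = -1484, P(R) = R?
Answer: -2386887/2 ≈ -1.1934e+6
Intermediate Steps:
X = 7 (X = 5 + 2 = 7)
L(b, B) = -7 + B/b (L(b, B) = B/b + 7/(-1) = B/b + 7*(-1) = B/b - 7 = -7 + B/b)
(L(-4, 6)*15 - 180) + 804*d = ((-7 + 6/(-4))*15 - 180) + 804*(-1484) = ((-7 + 6*(-¼))*15 - 180) - 1193136 = ((-7 - 3/2)*15 - 180) - 1193136 = (-17/2*15 - 180) - 1193136 = (-255/2 - 180) - 1193136 = -615/2 - 1193136 = -2386887/2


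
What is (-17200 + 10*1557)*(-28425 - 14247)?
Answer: 69555360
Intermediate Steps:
(-17200 + 10*1557)*(-28425 - 14247) = (-17200 + 15570)*(-42672) = -1630*(-42672) = 69555360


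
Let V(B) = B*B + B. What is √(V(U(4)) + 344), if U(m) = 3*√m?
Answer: √386 ≈ 19.647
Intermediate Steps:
V(B) = B + B² (V(B) = B² + B = B + B²)
√(V(U(4)) + 344) = √((3*√4)*(1 + 3*√4) + 344) = √((3*2)*(1 + 3*2) + 344) = √(6*(1 + 6) + 344) = √(6*7 + 344) = √(42 + 344) = √386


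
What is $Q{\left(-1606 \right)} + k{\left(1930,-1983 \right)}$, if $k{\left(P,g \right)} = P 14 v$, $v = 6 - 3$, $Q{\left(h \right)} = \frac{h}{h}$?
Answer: $81061$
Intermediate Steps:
$Q{\left(h \right)} = 1$
$v = 3$
$k{\left(P,g \right)} = 42 P$ ($k{\left(P,g \right)} = P 14 \cdot 3 = 14 P 3 = 42 P$)
$Q{\left(-1606 \right)} + k{\left(1930,-1983 \right)} = 1 + 42 \cdot 1930 = 1 + 81060 = 81061$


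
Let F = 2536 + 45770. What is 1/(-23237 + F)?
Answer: 1/25069 ≈ 3.9890e-5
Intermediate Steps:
F = 48306
1/(-23237 + F) = 1/(-23237 + 48306) = 1/25069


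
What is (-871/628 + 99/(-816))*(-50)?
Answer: 1610225/21352 ≈ 75.413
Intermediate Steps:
(-871/628 + 99/(-816))*(-50) = (-871*1/628 + 99*(-1/816))*(-50) = (-871/628 - 33/272)*(-50) = -64409/42704*(-50) = 1610225/21352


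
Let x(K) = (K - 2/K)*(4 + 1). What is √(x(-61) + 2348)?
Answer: √7602613/61 ≈ 45.201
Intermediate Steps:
x(K) = -10/K + 5*K (x(K) = (K - 2/K)*5 = -10/K + 5*K)
√(x(-61) + 2348) = √((-10/(-61) + 5*(-61)) + 2348) = √((-10*(-1/61) - 305) + 2348) = √((10/61 - 305) + 2348) = √(-18595/61 + 2348) = √(124633/61) = √7602613/61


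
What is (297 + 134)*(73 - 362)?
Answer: -124559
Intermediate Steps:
(297 + 134)*(73 - 362) = 431*(-289) = -124559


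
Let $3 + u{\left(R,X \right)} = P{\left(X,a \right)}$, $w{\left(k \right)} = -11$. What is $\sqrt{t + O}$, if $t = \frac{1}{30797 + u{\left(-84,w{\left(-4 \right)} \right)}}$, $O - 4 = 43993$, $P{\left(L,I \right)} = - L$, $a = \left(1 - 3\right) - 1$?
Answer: $\frac{3 \sqrt{4638985142970}}{30805} \approx 209.75$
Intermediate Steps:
$a = -3$ ($a = -2 - 1 = -3$)
$O = 43997$ ($O = 4 + 43993 = 43997$)
$u{\left(R,X \right)} = -3 - X$
$t = \frac{1}{30805}$ ($t = \frac{1}{30797 - -8} = \frac{1}{30797 + \left(-3 + 11\right)} = \frac{1}{30797 + 8} = \frac{1}{30805} \approx 3.2462 \cdot 10^{-5}$)
$\sqrt{t + O} = \sqrt{\frac{1}{30805} + 43997} = \sqrt{\frac{1355327586}{30805}} = \frac{3 \sqrt{4638985142970}}{30805}$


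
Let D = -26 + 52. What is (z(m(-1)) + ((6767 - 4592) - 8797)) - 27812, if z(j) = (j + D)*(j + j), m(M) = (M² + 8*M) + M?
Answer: -34722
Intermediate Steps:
D = 26
m(M) = M² + 9*M
z(j) = 2*j*(26 + j) (z(j) = (j + 26)*(j + j) = (26 + j)*(2*j) = 2*j*(26 + j))
(z(m(-1)) + ((6767 - 4592) - 8797)) - 27812 = (2*(-(9 - 1))*(26 - (9 - 1)) + ((6767 - 4592) - 8797)) - 27812 = (2*(-1*8)*(26 - 1*8) + (2175 - 8797)) - 27812 = (2*(-8)*(26 - 8) - 6622) - 27812 = (2*(-8)*18 - 6622) - 27812 = (-288 - 6622) - 27812 = -6910 - 27812 = -34722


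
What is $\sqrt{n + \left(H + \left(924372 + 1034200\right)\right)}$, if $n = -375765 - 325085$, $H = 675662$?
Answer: $2 \sqrt{483346} \approx 1390.5$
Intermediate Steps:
$n = -700850$
$\sqrt{n + \left(H + \left(924372 + 1034200\right)\right)} = \sqrt{-700850 + \left(675662 + \left(924372 + 1034200\right)\right)} = \sqrt{-700850 + \left(675662 + 1958572\right)} = \sqrt{-700850 + 2634234} = \sqrt{1933384} = 2 \sqrt{483346}$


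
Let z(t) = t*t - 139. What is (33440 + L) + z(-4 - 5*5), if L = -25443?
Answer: 8699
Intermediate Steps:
z(t) = -139 + t² (z(t) = t² - 139 = -139 + t²)
(33440 + L) + z(-4 - 5*5) = (33440 - 25443) + (-139 + (-4 - 5*5)²) = 7997 + (-139 + (-4 - 25)²) = 7997 + (-139 + (-29)²) = 7997 + (-139 + 841) = 7997 + 702 = 8699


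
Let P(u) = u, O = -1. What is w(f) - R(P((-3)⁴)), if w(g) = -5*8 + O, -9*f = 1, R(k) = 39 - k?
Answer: 1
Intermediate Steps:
f = -⅑ (f = -⅑*1 = -⅑ ≈ -0.11111)
w(g) = -41 (w(g) = -5*8 - 1 = -40 - 1 = -41)
w(f) - R(P((-3)⁴)) = -41 - (39 - 1*(-3)⁴) = -41 - (39 - 1*81) = -41 - (39 - 81) = -41 - 1*(-42) = -41 + 42 = 1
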